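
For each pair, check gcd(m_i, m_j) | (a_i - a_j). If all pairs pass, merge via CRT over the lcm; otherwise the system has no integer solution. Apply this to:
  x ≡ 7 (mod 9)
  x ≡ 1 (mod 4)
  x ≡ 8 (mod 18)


Moduli 9, 4, 18 are not pairwise coprime, so CRT works modulo lcm(m_i) when all pairwise compatibility conditions hold.
Pairwise compatibility: gcd(m_i, m_j) must divide a_i - a_j for every pair.
Merge one congruence at a time:
  Start: x ≡ 7 (mod 9).
  Combine with x ≡ 1 (mod 4): gcd(9, 4) = 1; 1 - 7 = -6, which IS divisible by 1, so compatible.
    Write x = 7 + 9·t and substitute into x ≡ 1 (mod 4): 9·t ≡ 1 − 7 = -6 (mod 4).
    Reduce coefficients mod 4: 1·t ≡ 2 (mod 4).
    So t ≡ 2 (mod 4).
    Then x = 7 + 9·2 = 25, valid modulo lcm(9, 4) = 36: x ≡ 25 (mod 36).
  Combine with x ≡ 8 (mod 18): gcd(36, 18) = 18, and 8 - 25 = -17 is NOT divisible by 18.
    ⇒ system is inconsistent (no integer solution).

No solution (the system is inconsistent).


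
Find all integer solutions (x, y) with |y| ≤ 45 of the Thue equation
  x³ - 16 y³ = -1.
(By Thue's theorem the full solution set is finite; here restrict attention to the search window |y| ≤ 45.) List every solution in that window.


The equation is x³ - 16y³ = -1. For fixed y, x³ = 16·y³ − 1, so a solution requires the RHS to be a perfect cube.
Strategy: iterate y from -45 to 45, compute RHS = 16·y³ − 1, and check whether it is a (positive or negative) perfect cube.
Check small values of y:
  y = 0: RHS = -1 = (-1)³ ⇒ x = -1 works.
  y = 1: RHS = 15 is not a perfect cube.
  y = -1: RHS = -17 is not a perfect cube.
  y = 2: RHS = 127 is not a perfect cube.
  y = -2: RHS = -129 is not a perfect cube.
  y = 3: RHS = 431 is not a perfect cube.
  y = -3: RHS = -433 is not a perfect cube.
Continuing the search up to |y| = 45 finds no further solutions beyond those listed.
Collected solutions: (-1, 0).

Solutions (with |y| ≤ 45): (-1, 0).


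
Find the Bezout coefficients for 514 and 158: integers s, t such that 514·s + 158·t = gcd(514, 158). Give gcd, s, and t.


Euclidean algorithm on (514, 158) — divide until remainder is 0:
  514 = 3 · 158 + 40
  158 = 3 · 40 + 38
  40 = 1 · 38 + 2
  38 = 19 · 2 + 0
gcd(514, 158) = 2.
Track Bezout coefficients alongside the remainders: start with r₀ = 514 = a·1 + b·0 (s = 1, t = 0) and r₁ = 158 = a·0 + b·1 (s = 0, t = 1); each new remainder r_{k+1} = r_{k-1} − q_k·r_k inherits s_{k+1} = s_{k-1} − q_k·s_k, t_{k+1} = t_{k-1} − q_k·t_k, so r_k = a·s_k + b·t_k at every step:
  q = 3: r = 40, s = 1 − 3·0 = 1, t = 0 − 3·1 = -3  (check: 514·1 + 158·(-3) = 40)
  q = 3: r = 38, s = 0 − 3·1 = -3, t = 1 − 3·(-3) = 10  (check: 514·(-3) + 158·10 = 38)
  q = 1: r = 2, s = 1 − 1·(-3) = 4, t = -3 − 1·10 = -13  (check: 514·4 + 158·(-13) = 2)
The row with r = 2 (the gcd) gives the Bezout coefficients s = 4, t = -13.
Result: 514 · (4) + 158 · (-13) = 2.

gcd(514, 158) = 2; s = 4, t = -13 (check: 514·4 + 158·(-13) = 2).


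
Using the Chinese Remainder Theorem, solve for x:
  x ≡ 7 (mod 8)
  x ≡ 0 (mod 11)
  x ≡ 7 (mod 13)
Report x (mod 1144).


Moduli 8, 11, 13 are pairwise coprime; by CRT there is a unique solution modulo M = 8 · 11 · 13 = 1144.
Solve pairwise, accumulating the modulus:
  Start with x ≡ 7 (mod 8).
  Combine with x ≡ 0 (mod 11): since gcd(8, 11) = 1, we get a unique residue mod 88.
    Write x = 7 + 8·t and substitute into x ≡ 0 (mod 11): 8·t ≡ 0 − 7 = -7 (mod 11).
    Reduce coefficients mod 11: 8·t ≡ 4 (mod 11).
    The inverse of 8 mod 11 is 7 (since 8·7 = 56 = 5·11 + 1), so t ≡ 7·4 = 28 ≡ 6 (mod 11).
    Then x = 7 + 8·6 = 55, valid modulo lcm(8, 11) = 88: x ≡ 55 (mod 88).
  Combine with x ≡ 7 (mod 13): since gcd(88, 13) = 1, we get a unique residue mod 1144.
    Write x = 55 + 88·t and substitute into x ≡ 7 (mod 13): 88·t ≡ 7 − 55 = -48 (mod 13).
    Reduce coefficients mod 13: 10·t ≡ 4 (mod 13).
    The inverse of 10 mod 13 is 4 (since 10·4 = 40 = 3·13 + 1), so t ≡ 4·4 = 16 ≡ 3 (mod 13).
    Then x = 55 + 88·3 = 319, valid modulo lcm(88, 13) = 1144: x ≡ 319 (mod 1144).
Verify: 319 mod 8 = 7 ✓, 319 mod 11 = 0 ✓, 319 mod 13 = 7 ✓.

x ≡ 319 (mod 1144).


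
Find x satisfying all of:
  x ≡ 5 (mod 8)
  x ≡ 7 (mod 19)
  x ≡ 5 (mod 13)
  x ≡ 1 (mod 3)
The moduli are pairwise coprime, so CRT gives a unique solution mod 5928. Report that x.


Product of moduli M = 8 · 19 · 13 · 3 = 5928.
Merge one congruence at a time:
  Start: x ≡ 5 (mod 8).
  Combine with x ≡ 7 (mod 19); new modulus lcm = 152.
    Write x = 5 + 8·t and substitute into x ≡ 7 (mod 19): 8·t ≡ 7 − 5 = 2 (mod 19).
    The inverse of 8 mod 19 is 12 (since 8·12 = 96 = 5·19 + 1), so t ≡ 12·2 = 24 ≡ 5 (mod 19).
    Then x = 5 + 8·5 = 45, valid modulo lcm(8, 19) = 152: x ≡ 45 (mod 152).
  Combine with x ≡ 5 (mod 13); new modulus lcm = 1976.
    Write x = 45 + 152·t and substitute into x ≡ 5 (mod 13): 152·t ≡ 5 − 45 = -40 (mod 13).
    Reduce coefficients mod 13: 9·t ≡ 12 (mod 13).
    The inverse of 9 mod 13 is 3 (since 9·3 = 27 = 2·13 + 1), so t ≡ 3·12 = 36 ≡ 10 (mod 13).
    Then x = 45 + 152·10 = 1565, valid modulo lcm(152, 13) = 1976: x ≡ 1565 (mod 1976).
  Combine with x ≡ 1 (mod 3); new modulus lcm = 5928.
    Write x = 1565 + 1976·t and substitute into x ≡ 1 (mod 3): 1976·t ≡ 1 − 1565 = -1564 (mod 3).
    Reduce coefficients mod 3: 2·t ≡ 2 (mod 3).
    The inverse of 2 mod 3 is 2 (since 2·2 = 4 = 1·3 + 1), so t ≡ 2·2 = 4 ≡ 1 (mod 3).
    Then x = 1565 + 1976·1 = 3541, valid modulo lcm(1976, 3) = 5928: x ≡ 3541 (mod 5928).
Verify against each original: 3541 mod 8 = 5, 3541 mod 19 = 7, 3541 mod 13 = 5, 3541 mod 3 = 1.

x ≡ 3541 (mod 5928).


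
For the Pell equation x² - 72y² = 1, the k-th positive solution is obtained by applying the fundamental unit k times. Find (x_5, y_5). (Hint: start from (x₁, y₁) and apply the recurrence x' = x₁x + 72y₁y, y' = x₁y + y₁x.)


Step 1: Find the fundamental solution (x₁, y₁) of x² - 72y² = 1.
  Expand √72 as a continued fraction. a₀ = ⌊√72⌋ = 8; iterate m_{k+1} = d_k·a_k − m_k, d_{k+1} = (72 − m_{k+1}²)/d_k, a_{k+1} = ⌊(a₀ + m_{k+1})/d_{k+1}⌋ (starting m₀ = 0, d₀ = 1), with convergents p_k = a_k·p_{k-1} + p_{k-2}, q_k = a_k·q_{k-1} + q_{k-2} (p₋₁ = 1, q₋₁ = 0):
  k = 0: a₀ = 8; p₀/q₀ = 8/1; p₀² − 72·q₀² = 64 − 72 = -8.
  k = 1: m = 8, d = 8, a = ⌊(8 + 8)/8⌋ = 2; p/q = (2·8 + 1)/(2·1 + 0) = 17/2; p² − 72·q² = 289 − 288 = 1.
  The first convergent with p² − 72·q² = 1 gives the fundamental solution (x₁, y₁) = (17, 2).
Step 2: Apply the recurrence (x_{n+1}, y_{n+1}) = (x₁x_n + 72y₁y_n, x₁y_n + y₁x_n) repeatedly.
  From (x_1, y_1) = (17, 2): x_2 = 17·17 + 72·2·2 = 577; y_2 = 17·2 + 2·17 = 68.
  From (x_2, y_2) = (577, 68): x_3 = 17·577 + 72·2·68 = 19601; y_3 = 17·68 + 2·577 = 2310.
  From (x_3, y_3) = (19601, 2310): x_4 = 17·19601 + 72·2·2310 = 665857; y_4 = 17·2310 + 2·19601 = 78472.
  From (x_4, y_4) = (665857, 78472): x_5 = 17·665857 + 72·2·78472 = 22619537; y_5 = 17·78472 + 2·665857 = 2665738.
Step 3: Verify x_5² - 72·y_5² = 511643454094369 - 511643454094368 = 1 (should be 1). ✓

(x_1, y_1) = (17, 2); (x_5, y_5) = (22619537, 2665738).


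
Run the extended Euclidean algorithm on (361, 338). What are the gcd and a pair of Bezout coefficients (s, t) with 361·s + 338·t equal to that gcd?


Euclidean algorithm on (361, 338) — divide until remainder is 0:
  361 = 1 · 338 + 23
  338 = 14 · 23 + 16
  23 = 1 · 16 + 7
  16 = 2 · 7 + 2
  7 = 3 · 2 + 1
  2 = 2 · 1 + 0
gcd(361, 338) = 1.
Track Bezout coefficients alongside the remainders: start with r₀ = 361 = a·1 + b·0 (s = 1, t = 0) and r₁ = 338 = a·0 + b·1 (s = 0, t = 1); each new remainder r_{k+1} = r_{k-1} − q_k·r_k inherits s_{k+1} = s_{k-1} − q_k·s_k, t_{k+1} = t_{k-1} − q_k·t_k, so r_k = a·s_k + b·t_k at every step:
  q = 1: r = 23, s = 1 − 1·0 = 1, t = 0 − 1·1 = -1  (check: 361·1 + 338·(-1) = 23)
  q = 14: r = 16, s = 0 − 14·1 = -14, t = 1 − 14·(-1) = 15  (check: 361·(-14) + 338·15 = 16)
  q = 1: r = 7, s = 1 − 1·(-14) = 15, t = -1 − 1·15 = -16  (check: 361·15 + 338·(-16) = 7)
  q = 2: r = 2, s = -14 − 2·15 = -44, t = 15 − 2·(-16) = 47  (check: 361·(-44) + 338·47 = 2)
  q = 3: r = 1, s = 15 − 3·(-44) = 147, t = -16 − 3·47 = -157  (check: 361·147 + 338·(-157) = 1)
The row with r = 1 (the gcd) gives the Bezout coefficients s = 147, t = -157.
Result: 361 · (147) + 338 · (-157) = 1.

gcd(361, 338) = 1; s = 147, t = -157 (check: 361·147 + 338·(-157) = 1).


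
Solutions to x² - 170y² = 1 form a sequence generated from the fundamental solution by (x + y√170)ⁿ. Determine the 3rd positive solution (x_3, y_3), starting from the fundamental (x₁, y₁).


Step 1: Find the fundamental solution (x₁, y₁) of x² - 170y² = 1.
  Expand √170 as a continued fraction. a₀ = ⌊√170⌋ = 13; iterate m_{k+1} = d_k·a_k − m_k, d_{k+1} = (170 − m_{k+1}²)/d_k, a_{k+1} = ⌊(a₀ + m_{k+1})/d_{k+1}⌋ (starting m₀ = 0, d₀ = 1), with convergents p_k = a_k·p_{k-1} + p_{k-2}, q_k = a_k·q_{k-1} + q_{k-2} (p₋₁ = 1, q₋₁ = 0):
  k = 0: a₀ = 13; p₀/q₀ = 13/1; p₀² − 170·q₀² = 169 − 170 = -1.
  k = 1: m = 13, d = 1, a = ⌊(13 + 13)/1⌋ = 26; p/q = (26·13 + 1)/(26·1 + 0) = 339/26; p² − 170·q² = 114921 − 114920 = 1.
  The first convergent with p² − 170·q² = 1 gives the fundamental solution (x₁, y₁) = (339, 26).
Step 2: Apply the recurrence (x_{n+1}, y_{n+1}) = (x₁x_n + 170y₁y_n, x₁y_n + y₁x_n) repeatedly.
  From (x_1, y_1) = (339, 26): x_2 = 339·339 + 170·26·26 = 229841; y_2 = 339·26 + 26·339 = 17628.
  From (x_2, y_2) = (229841, 17628): x_3 = 339·229841 + 170·26·17628 = 155831859; y_3 = 339·17628 + 26·229841 = 11951758.
Step 3: Verify x_3² - 170·y_3² = 24283568279395881 - 24283568279395880 = 1 (should be 1). ✓

(x_1, y_1) = (339, 26); (x_3, y_3) = (155831859, 11951758).


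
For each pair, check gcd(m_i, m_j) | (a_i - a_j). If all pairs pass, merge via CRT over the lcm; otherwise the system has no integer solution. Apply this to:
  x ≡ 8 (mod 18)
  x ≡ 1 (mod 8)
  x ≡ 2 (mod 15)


Moduli 18, 8, 15 are not pairwise coprime, so CRT works modulo lcm(m_i) when all pairwise compatibility conditions hold.
Pairwise compatibility: gcd(m_i, m_j) must divide a_i - a_j for every pair.
Merge one congruence at a time:
  Start: x ≡ 8 (mod 18).
  Combine with x ≡ 1 (mod 8): gcd(18, 8) = 2, and 1 - 8 = -7 is NOT divisible by 2.
    ⇒ system is inconsistent (no integer solution).

No solution (the system is inconsistent).


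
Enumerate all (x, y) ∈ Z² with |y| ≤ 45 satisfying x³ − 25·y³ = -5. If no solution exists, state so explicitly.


The equation is x³ - 25y³ = -5. For fixed y, x³ = 25·y³ − 5, so a solution requires the RHS to be a perfect cube.
Strategy: iterate y from -45 to 45, compute RHS = 25·y³ − 5, and check whether it is a (positive or negative) perfect cube.
Check small values of y:
  y = 0: RHS = -5 is not a perfect cube.
  y = 1: RHS = 20 is not a perfect cube.
  y = -1: RHS = -30 is not a perfect cube.
  y = 2: RHS = 195 is not a perfect cube.
  y = -2: RHS = -205 is not a perfect cube.
  y = 3: RHS = 670 is not a perfect cube.
  y = -3: RHS = -680 is not a perfect cube.
Continuing the search up to |y| = 45 finds no solutions either.
No (x, y) in the scanned range satisfies the equation.

No integer solutions with |y| ≤ 45.


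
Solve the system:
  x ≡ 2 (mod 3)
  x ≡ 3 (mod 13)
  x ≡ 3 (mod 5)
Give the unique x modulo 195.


Moduli 3, 13, 5 are pairwise coprime; by CRT there is a unique solution modulo M = 3 · 13 · 5 = 195.
Solve pairwise, accumulating the modulus:
  Start with x ≡ 2 (mod 3).
  Combine with x ≡ 3 (mod 13): since gcd(3, 13) = 1, we get a unique residue mod 39.
    Write x = 2 + 3·t and substitute into x ≡ 3 (mod 13): 3·t ≡ 3 − 2 = 1 (mod 13).
    The inverse of 3 mod 13 is 9 (since 3·9 = 27 = 2·13 + 1), so t ≡ 9·1 = 9 ≡ 9 (mod 13).
    Then x = 2 + 3·9 = 29, valid modulo lcm(3, 13) = 39: x ≡ 29 (mod 39).
  Combine with x ≡ 3 (mod 5): since gcd(39, 5) = 1, we get a unique residue mod 195.
    Write x = 29 + 39·t and substitute into x ≡ 3 (mod 5): 39·t ≡ 3 − 29 = -26 (mod 5).
    Reduce coefficients mod 5: 4·t ≡ 4 (mod 5).
    The inverse of 4 mod 5 is 4 (since 4·4 = 16 = 3·5 + 1), so t ≡ 4·4 = 16 ≡ 1 (mod 5).
    Then x = 29 + 39·1 = 68, valid modulo lcm(39, 5) = 195: x ≡ 68 (mod 195).
Verify: 68 mod 3 = 2 ✓, 68 mod 13 = 3 ✓, 68 mod 5 = 3 ✓.

x ≡ 68 (mod 195).


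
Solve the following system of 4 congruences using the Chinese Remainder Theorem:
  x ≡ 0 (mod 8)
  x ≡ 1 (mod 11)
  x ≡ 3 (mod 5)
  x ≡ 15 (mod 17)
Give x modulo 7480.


Product of moduli M = 8 · 11 · 5 · 17 = 7480.
Merge one congruence at a time:
  Start: x ≡ 0 (mod 8).
  Combine with x ≡ 1 (mod 11); new modulus lcm = 88.
    Write x = 0 + 8·t and substitute into x ≡ 1 (mod 11): 8·t ≡ 1 − 0 = 1 (mod 11).
    The inverse of 8 mod 11 is 7 (since 8·7 = 56 = 5·11 + 1), so t ≡ 7·1 = 7 ≡ 7 (mod 11).
    Then x = 0 + 8·7 = 56, valid modulo lcm(8, 11) = 88: x ≡ 56 (mod 88).
  Combine with x ≡ 3 (mod 5); new modulus lcm = 440.
    Write x = 56 + 88·t and substitute into x ≡ 3 (mod 5): 88·t ≡ 3 − 56 = -53 (mod 5).
    Reduce coefficients mod 5: 3·t ≡ 2 (mod 5).
    The inverse of 3 mod 5 is 2 (since 3·2 = 6 = 1·5 + 1), so t ≡ 2·2 = 4 ≡ 4 (mod 5).
    Then x = 56 + 88·4 = 408, valid modulo lcm(88, 5) = 440: x ≡ 408 (mod 440).
  Combine with x ≡ 15 (mod 17); new modulus lcm = 7480.
    Write x = 408 + 440·t and substitute into x ≡ 15 (mod 17): 440·t ≡ 15 − 408 = -393 (mod 17).
    Reduce coefficients mod 17: 15·t ≡ 15 (mod 17).
    The inverse of 15 mod 17 is 8 (since 15·8 = 120 = 7·17 + 1), so t ≡ 8·15 = 120 ≡ 1 (mod 17).
    Then x = 408 + 440·1 = 848, valid modulo lcm(440, 17) = 7480: x ≡ 848 (mod 7480).
Verify against each original: 848 mod 8 = 0, 848 mod 11 = 1, 848 mod 5 = 3, 848 mod 17 = 15.

x ≡ 848 (mod 7480).


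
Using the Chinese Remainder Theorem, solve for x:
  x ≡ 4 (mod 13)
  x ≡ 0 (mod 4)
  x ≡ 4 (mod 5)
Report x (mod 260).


Moduli 13, 4, 5 are pairwise coprime; by CRT there is a unique solution modulo M = 13 · 4 · 5 = 260.
Solve pairwise, accumulating the modulus:
  Start with x ≡ 4 (mod 13).
  Combine with x ≡ 0 (mod 4): since gcd(13, 4) = 1, we get a unique residue mod 52.
    Write x = 4 + 13·t and substitute into x ≡ 0 (mod 4): 13·t ≡ 0 − 4 = -4 (mod 4).
    Reduce coefficients mod 4: 1·t ≡ 0 (mod 4).
    So t ≡ 0 (mod 4).
    Then x = 4 + 13·0 = 4, valid modulo lcm(13, 4) = 52: x ≡ 4 (mod 52).
  Combine with x ≡ 4 (mod 5): since gcd(52, 5) = 1, we get a unique residue mod 260.
    Write x = 4 + 52·t and substitute into x ≡ 4 (mod 5): 52·t ≡ 4 − 4 = 0 (mod 5).
    Reduce coefficients mod 5: 2·t ≡ 0 (mod 5).
    The inverse of 2 mod 5 is 3 (since 2·3 = 6 = 1·5 + 1), so t ≡ 3·0 = 0 ≡ 0 (mod 5).
    Then x = 4 + 52·0 = 4, valid modulo lcm(52, 5) = 260: x ≡ 4 (mod 260).
Verify: 4 mod 13 = 4 ✓, 4 mod 4 = 0 ✓, 4 mod 5 = 4 ✓.

x ≡ 4 (mod 260).


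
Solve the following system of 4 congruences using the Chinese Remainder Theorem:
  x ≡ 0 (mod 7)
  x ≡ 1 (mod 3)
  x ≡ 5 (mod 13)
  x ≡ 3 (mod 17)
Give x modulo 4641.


Product of moduli M = 7 · 3 · 13 · 17 = 4641.
Merge one congruence at a time:
  Start: x ≡ 0 (mod 7).
  Combine with x ≡ 1 (mod 3); new modulus lcm = 21.
    Write x = 0 + 7·t and substitute into x ≡ 1 (mod 3): 7·t ≡ 1 − 0 = 1 (mod 3).
    Reduce coefficients mod 3: 1·t ≡ 1 (mod 3).
    So t ≡ 1 (mod 3).
    Then x = 0 + 7·1 = 7, valid modulo lcm(7, 3) = 21: x ≡ 7 (mod 21).
  Combine with x ≡ 5 (mod 13); new modulus lcm = 273.
    Write x = 7 + 21·t and substitute into x ≡ 5 (mod 13): 21·t ≡ 5 − 7 = -2 (mod 13).
    Reduce coefficients mod 13: 8·t ≡ 11 (mod 13).
    The inverse of 8 mod 13 is 5 (since 8·5 = 40 = 3·13 + 1), so t ≡ 5·11 = 55 ≡ 3 (mod 13).
    Then x = 7 + 21·3 = 70, valid modulo lcm(21, 13) = 273: x ≡ 70 (mod 273).
  Combine with x ≡ 3 (mod 17); new modulus lcm = 4641.
    Write x = 70 + 273·t and substitute into x ≡ 3 (mod 17): 273·t ≡ 3 − 70 = -67 (mod 17).
    Reduce coefficients mod 17: 1·t ≡ 1 (mod 17).
    So t ≡ 1 (mod 17).
    Then x = 70 + 273·1 = 343, valid modulo lcm(273, 17) = 4641: x ≡ 343 (mod 4641).
Verify against each original: 343 mod 7 = 0, 343 mod 3 = 1, 343 mod 13 = 5, 343 mod 17 = 3.

x ≡ 343 (mod 4641).


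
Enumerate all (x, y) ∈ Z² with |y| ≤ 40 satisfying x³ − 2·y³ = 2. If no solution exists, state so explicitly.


The equation is x³ - 2y³ = 2. For fixed y, x³ = 2·y³ + 2, so a solution requires the RHS to be a perfect cube.
Strategy: iterate y from -40 to 40, compute RHS = 2·y³ + 2, and check whether it is a (positive or negative) perfect cube.
Check small values of y:
  y = 0: RHS = 2 is not a perfect cube.
  y = 1: RHS = 4 is not a perfect cube.
  y = -1: RHS = 0 = (0)³ ⇒ x = 0 works.
  y = 2: RHS = 18 is not a perfect cube.
  y = -2: RHS = -14 is not a perfect cube.
  y = 3: RHS = 56 is not a perfect cube.
  y = -3: RHS = -52 is not a perfect cube.
Continuing the search up to |y| = 40 finds no further solutions beyond those listed.
Collected solutions: (0, -1).

Solutions (with |y| ≤ 40): (0, -1).


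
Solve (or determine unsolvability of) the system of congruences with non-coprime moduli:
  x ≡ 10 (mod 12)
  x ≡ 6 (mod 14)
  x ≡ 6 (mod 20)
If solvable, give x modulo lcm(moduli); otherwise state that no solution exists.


Moduli 12, 14, 20 are not pairwise coprime, so CRT works modulo lcm(m_i) when all pairwise compatibility conditions hold.
Pairwise compatibility: gcd(m_i, m_j) must divide a_i - a_j for every pair.
Merge one congruence at a time:
  Start: x ≡ 10 (mod 12).
  Combine with x ≡ 6 (mod 14): gcd(12, 14) = 2; 6 - 10 = -4, which IS divisible by 2, so compatible.
    Write x = 10 + 12·t and substitute into x ≡ 6 (mod 14): 12·t ≡ 6 − 10 = -4 (mod 14).
    Divide the congruence (and modulus) by g = 2: 6·t ≡ -2 (mod 7).
    Reduce coefficients mod 7: 6·t ≡ 5 (mod 7).
    The inverse of 6 mod 7 is 6 (since 6·6 = 36 = 5·7 + 1), so t ≡ 6·5 = 30 ≡ 2 (mod 7).
    Then x = 10 + 12·2 = 34, valid modulo lcm(12, 14) = 84: x ≡ 34 (mod 84).
  Combine with x ≡ 6 (mod 20): gcd(84, 20) = 4; 6 - 34 = -28, which IS divisible by 4, so compatible.
    Write x = 34 + 84·t and substitute into x ≡ 6 (mod 20): 84·t ≡ 6 − 34 = -28 (mod 20).
    Divide the congruence (and modulus) by g = 4: 21·t ≡ -7 (mod 5).
    Reduce coefficients mod 5: 1·t ≡ 3 (mod 5).
    So t ≡ 3 (mod 5).
    Then x = 34 + 84·3 = 286, valid modulo lcm(84, 20) = 420: x ≡ 286 (mod 420).
Verify: 286 mod 12 = 10, 286 mod 14 = 6, 286 mod 20 = 6.

x ≡ 286 (mod 420).


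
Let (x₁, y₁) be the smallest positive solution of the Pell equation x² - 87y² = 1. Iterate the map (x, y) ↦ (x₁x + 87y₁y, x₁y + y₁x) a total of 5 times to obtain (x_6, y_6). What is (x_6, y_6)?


Step 1: Find the fundamental solution (x₁, y₁) of x² - 87y² = 1.
  Expand √87 as a continued fraction. a₀ = ⌊√87⌋ = 9; iterate m_{k+1} = d_k·a_k − m_k, d_{k+1} = (87 − m_{k+1}²)/d_k, a_{k+1} = ⌊(a₀ + m_{k+1})/d_{k+1}⌋ (starting m₀ = 0, d₀ = 1), with convergents p_k = a_k·p_{k-1} + p_{k-2}, q_k = a_k·q_{k-1} + q_{k-2} (p₋₁ = 1, q₋₁ = 0):
  k = 0: a₀ = 9; p₀/q₀ = 9/1; p₀² − 87·q₀² = 81 − 87 = -6.
  k = 1: m = 9, d = 6, a = ⌊(9 + 9)/6⌋ = 3; p/q = (3·9 + 1)/(3·1 + 0) = 28/3; p² − 87·q² = 784 − 783 = 1.
  The first convergent with p² − 87·q² = 1 gives the fundamental solution (x₁, y₁) = (28, 3).
Step 2: Apply the recurrence (x_{n+1}, y_{n+1}) = (x₁x_n + 87y₁y_n, x₁y_n + y₁x_n) repeatedly.
  From (x_1, y_1) = (28, 3): x_2 = 28·28 + 87·3·3 = 1567; y_2 = 28·3 + 3·28 = 168.
  From (x_2, y_2) = (1567, 168): x_3 = 28·1567 + 87·3·168 = 87724; y_3 = 28·168 + 3·1567 = 9405.
  From (x_3, y_3) = (87724, 9405): x_4 = 28·87724 + 87·3·9405 = 4910977; y_4 = 28·9405 + 3·87724 = 526512.
  From (x_4, y_4) = (4910977, 526512): x_5 = 28·4910977 + 87·3·526512 = 274926988; y_5 = 28·526512 + 3·4910977 = 29475267.
  From (x_5, y_5) = (274926988, 29475267): x_6 = 28·274926988 + 87·3·29475267 = 15391000351; y_6 = 28·29475267 + 3·274926988 = 1650088440.
Step 3: Verify x_6² - 87·y_6² = 236882891804482123201 - 236882891804482123200 = 1 (should be 1). ✓

(x_1, y_1) = (28, 3); (x_6, y_6) = (15391000351, 1650088440).


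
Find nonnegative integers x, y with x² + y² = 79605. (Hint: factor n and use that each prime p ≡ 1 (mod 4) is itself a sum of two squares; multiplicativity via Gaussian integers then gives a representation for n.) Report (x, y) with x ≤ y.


Step 1: Factor n = 79605 = 3^2 · 5 · 29 · 61.
Step 2: Check the mod-4 condition on each prime factor: 3 ≡ 3 (mod 4), exponent 2 (must be even); 5 ≡ 1 (mod 4), exponent 1; 29 ≡ 1 (mod 4), exponent 1; 61 ≡ 1 (mod 4), exponent 1.
All primes ≡ 3 (mod 4) appear to even exponent (or don't appear), so by the two-squares theorem n IS expressible as a sum of two squares.
Step 3: Build a representation. Group n = k² · m with k = 3 and m = 5 · 29 · 61 = 8845 (a product of primes ≡ 1 (mod 4)); a representation of m scales to one of n via (k·x)² + (k·y)² = k²(x² + y²). Each prime p ≡ 1 (mod 4) is itself a sum of two squares; find a² by testing p − a² for a perfect square:
  5: 5 − 1² = 4 = 2² ⇒ 5 = 1² + 2².
  29: 29 − 1² = 28, 29 − 2² = 25 = 5² ⇒ 29 = 2² + 5².
  61: 61 − 1² = 60, 61 − 2² = 57, 61 − 3² = 52, 61 − 4² = 45, 61 − 5² = 36 = 6² ⇒ 61 = 5² + 6².
  Combine using the Brahmagupta–Fibonacci identity (a² + b²)(c² + d²) = (ac − bd)² + (ad + bc)² = (ac + bd)² + (ad − bc)²:
  5 · 29 = 145: from (1² + 2²)(2² + 5²), take (1·2 − 2·5, 1·5 + 2·2) = (2 − 10, 5 + 4) = (-8, 9); dropping signs (only squares matter) gives (8, 9); check 8² + 9² = 64 + 81 = 145 ✓.
  145 · 61 = 8845: from (8² + 9²)(5² + 6²), take (8·5 − 9·6, 8·6 + 9·5) = (40 − 54, 48 + 45) = (-14, 93); dropping signs (only squares matter) gives (14, 93); check 14² + 93² = 196 + 8649 = 8845 ✓.
  Scale by k = 3: (3·14, 3·93) = (42, 279).
Step 4: Order so x ≤ y and verify: 42² + 279² = 1764 + 77841 = 79605 = n. ✓

n = 79605 = 42² + 279² (one valid representation with x ≤ y).


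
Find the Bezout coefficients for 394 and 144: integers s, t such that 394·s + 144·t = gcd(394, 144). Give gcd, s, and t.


Euclidean algorithm on (394, 144) — divide until remainder is 0:
  394 = 2 · 144 + 106
  144 = 1 · 106 + 38
  106 = 2 · 38 + 30
  38 = 1 · 30 + 8
  30 = 3 · 8 + 6
  8 = 1 · 6 + 2
  6 = 3 · 2 + 0
gcd(394, 144) = 2.
Track Bezout coefficients alongside the remainders: start with r₀ = 394 = a·1 + b·0 (s = 1, t = 0) and r₁ = 144 = a·0 + b·1 (s = 0, t = 1); each new remainder r_{k+1} = r_{k-1} − q_k·r_k inherits s_{k+1} = s_{k-1} − q_k·s_k, t_{k+1} = t_{k-1} − q_k·t_k, so r_k = a·s_k + b·t_k at every step:
  q = 2: r = 106, s = 1 − 2·0 = 1, t = 0 − 2·1 = -2  (check: 394·1 + 144·(-2) = 106)
  q = 1: r = 38, s = 0 − 1·1 = -1, t = 1 − 1·(-2) = 3  (check: 394·(-1) + 144·3 = 38)
  q = 2: r = 30, s = 1 − 2·(-1) = 3, t = -2 − 2·3 = -8  (check: 394·3 + 144·(-8) = 30)
  q = 1: r = 8, s = -1 − 1·3 = -4, t = 3 − 1·(-8) = 11  (check: 394·(-4) + 144·11 = 8)
  q = 3: r = 6, s = 3 − 3·(-4) = 15, t = -8 − 3·11 = -41  (check: 394·15 + 144·(-41) = 6)
  q = 1: r = 2, s = -4 − 1·15 = -19, t = 11 − 1·(-41) = 52  (check: 394·(-19) + 144·52 = 2)
The row with r = 2 (the gcd) gives the Bezout coefficients s = -19, t = 52.
Result: 394 · (-19) + 144 · (52) = 2.

gcd(394, 144) = 2; s = -19, t = 52 (check: 394·(-19) + 144·52 = 2).


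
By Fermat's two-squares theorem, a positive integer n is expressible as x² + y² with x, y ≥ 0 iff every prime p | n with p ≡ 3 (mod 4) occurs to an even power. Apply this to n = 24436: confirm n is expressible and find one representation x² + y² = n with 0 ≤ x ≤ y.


Step 1: Factor n = 24436 = 2^2 · 41 · 149.
Step 2: Check the mod-4 condition on each prime factor: 2 = 2 (special); 41 ≡ 1 (mod 4), exponent 1; 149 ≡ 1 (mod 4), exponent 1.
All primes ≡ 3 (mod 4) appear to even exponent (or don't appear), so by the two-squares theorem n IS expressible as a sum of two squares.
Step 3: Build a representation. Group n = k² · m with k = 2 and m = 41 · 149 = 6109 (a product of primes ≡ 1 (mod 4)); a representation of m scales to one of n via (k·x)² + (k·y)² = k²(x² + y²). Each prime p ≡ 1 (mod 4) is itself a sum of two squares; find a² by testing p − a² for a perfect square:
  41: 41 − 1² = 40, 41 − 2² = 37, 41 − 3² = 32, 41 − 4² = 25 = 5² ⇒ 41 = 4² + 5².
  149: 149 − 1² = 148, 149 − 2² = 145, 149 − 3² = 140, 149 − 4² = 133, 149 − 5² = 124, 149 − 6² = 113, 149 − 7² = 100 = 10² ⇒ 149 = 7² + 10².
  Combine using the Brahmagupta–Fibonacci identity (a² + b²)(c² + d²) = (ac − bd)² + (ad + bc)² = (ac + bd)² + (ad − bc)²:
  41 · 149 = 6109: from (4² + 5²)(7² + 10²), take (4·7 − 5·10, 4·10 + 5·7) = (28 − 50, 40 + 35) = (-22, 75); dropping signs (only squares matter) gives (22, 75); check 22² + 75² = 484 + 5625 = 6109 ✓.
  Scale by k = 2: (2·22, 2·75) = (44, 150).
Step 4: Order so x ≤ y and verify: 44² + 150² = 1936 + 22500 = 24436 = n. ✓

n = 24436 = 44² + 150² (one valid representation with x ≤ y).


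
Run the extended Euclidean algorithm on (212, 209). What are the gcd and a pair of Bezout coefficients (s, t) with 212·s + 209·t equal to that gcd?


Euclidean algorithm on (212, 209) — divide until remainder is 0:
  212 = 1 · 209 + 3
  209 = 69 · 3 + 2
  3 = 1 · 2 + 1
  2 = 2 · 1 + 0
gcd(212, 209) = 1.
Track Bezout coefficients alongside the remainders: start with r₀ = 212 = a·1 + b·0 (s = 1, t = 0) and r₁ = 209 = a·0 + b·1 (s = 0, t = 1); each new remainder r_{k+1} = r_{k-1} − q_k·r_k inherits s_{k+1} = s_{k-1} − q_k·s_k, t_{k+1} = t_{k-1} − q_k·t_k, so r_k = a·s_k + b·t_k at every step:
  q = 1: r = 3, s = 1 − 1·0 = 1, t = 0 − 1·1 = -1  (check: 212·1 + 209·(-1) = 3)
  q = 69: r = 2, s = 0 − 69·1 = -69, t = 1 − 69·(-1) = 70  (check: 212·(-69) + 209·70 = 2)
  q = 1: r = 1, s = 1 − 1·(-69) = 70, t = -1 − 1·70 = -71  (check: 212·70 + 209·(-71) = 1)
The row with r = 1 (the gcd) gives the Bezout coefficients s = 70, t = -71.
Result: 212 · (70) + 209 · (-71) = 1.

gcd(212, 209) = 1; s = 70, t = -71 (check: 212·70 + 209·(-71) = 1).


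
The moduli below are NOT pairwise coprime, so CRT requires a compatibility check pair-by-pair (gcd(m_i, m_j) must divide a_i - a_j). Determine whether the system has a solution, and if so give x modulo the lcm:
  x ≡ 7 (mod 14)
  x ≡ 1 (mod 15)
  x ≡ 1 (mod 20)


Moduli 14, 15, 20 are not pairwise coprime, so CRT works modulo lcm(m_i) when all pairwise compatibility conditions hold.
Pairwise compatibility: gcd(m_i, m_j) must divide a_i - a_j for every pair.
Merge one congruence at a time:
  Start: x ≡ 7 (mod 14).
  Combine with x ≡ 1 (mod 15): gcd(14, 15) = 1; 1 - 7 = -6, which IS divisible by 1, so compatible.
    Write x = 7 + 14·t and substitute into x ≡ 1 (mod 15): 14·t ≡ 1 − 7 = -6 (mod 15).
    Reduce coefficients mod 15: 14·t ≡ 9 (mod 15).
    The inverse of 14 mod 15 is 14 (since 14·14 = 196 = 13·15 + 1), so t ≡ 14·9 = 126 ≡ 6 (mod 15).
    Then x = 7 + 14·6 = 91, valid modulo lcm(14, 15) = 210: x ≡ 91 (mod 210).
  Combine with x ≡ 1 (mod 20): gcd(210, 20) = 10; 1 - 91 = -90, which IS divisible by 10, so compatible.
    Write x = 91 + 210·t and substitute into x ≡ 1 (mod 20): 210·t ≡ 1 − 91 = -90 (mod 20).
    Divide the congruence (and modulus) by g = 10: 21·t ≡ -9 (mod 2).
    Reduce coefficients mod 2: 1·t ≡ 1 (mod 2).
    So t ≡ 1 (mod 2).
    Then x = 91 + 210·1 = 301, valid modulo lcm(210, 20) = 420: x ≡ 301 (mod 420).
Verify: 301 mod 14 = 7, 301 mod 15 = 1, 301 mod 20 = 1.

x ≡ 301 (mod 420).


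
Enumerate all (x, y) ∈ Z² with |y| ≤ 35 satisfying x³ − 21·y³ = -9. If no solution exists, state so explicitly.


The equation is x³ - 21y³ = -9. For fixed y, x³ = 21·y³ − 9, so a solution requires the RHS to be a perfect cube.
Strategy: iterate y from -35 to 35, compute RHS = 21·y³ − 9, and check whether it is a (positive or negative) perfect cube.
Check small values of y:
  y = 0: RHS = -9 is not a perfect cube.
  y = 1: RHS = 12 is not a perfect cube.
  y = -1: RHS = -30 is not a perfect cube.
  y = 2: RHS = 159 is not a perfect cube.
  y = -2: RHS = -177 is not a perfect cube.
  y = 3: RHS = 558 is not a perfect cube.
  y = -3: RHS = -576 is not a perfect cube.
Continuing the search up to |y| = 35 finds no solutions either.
No (x, y) in the scanned range satisfies the equation.

No integer solutions with |y| ≤ 35.


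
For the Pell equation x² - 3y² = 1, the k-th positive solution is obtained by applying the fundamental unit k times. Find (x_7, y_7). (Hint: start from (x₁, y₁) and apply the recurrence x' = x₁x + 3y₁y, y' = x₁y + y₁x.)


Step 1: Find the fundamental solution (x₁, y₁) of x² - 3y² = 1.
  Expand √3 as a continued fraction. a₀ = ⌊√3⌋ = 1; iterate m_{k+1} = d_k·a_k − m_k, d_{k+1} = (3 − m_{k+1}²)/d_k, a_{k+1} = ⌊(a₀ + m_{k+1})/d_{k+1}⌋ (starting m₀ = 0, d₀ = 1), with convergents p_k = a_k·p_{k-1} + p_{k-2}, q_k = a_k·q_{k-1} + q_{k-2} (p₋₁ = 1, q₋₁ = 0):
  k = 0: a₀ = 1; p₀/q₀ = 1/1; p₀² − 3·q₀² = 1 − 3 = -2.
  k = 1: m = 1, d = 2, a = ⌊(1 + 1)/2⌋ = 1; p/q = (1·1 + 1)/(1·1 + 0) = 2/1; p² − 3·q² = 4 − 3 = 1.
  The first convergent with p² − 3·q² = 1 gives the fundamental solution (x₁, y₁) = (2, 1).
Step 2: Apply the recurrence (x_{n+1}, y_{n+1}) = (x₁x_n + 3y₁y_n, x₁y_n + y₁x_n) repeatedly.
  From (x_1, y_1) = (2, 1): x_2 = 2·2 + 3·1·1 = 7; y_2 = 2·1 + 1·2 = 4.
  From (x_2, y_2) = (7, 4): x_3 = 2·7 + 3·1·4 = 26; y_3 = 2·4 + 1·7 = 15.
  From (x_3, y_3) = (26, 15): x_4 = 2·26 + 3·1·15 = 97; y_4 = 2·15 + 1·26 = 56.
  From (x_4, y_4) = (97, 56): x_5 = 2·97 + 3·1·56 = 362; y_5 = 2·56 + 1·97 = 209.
  From (x_5, y_5) = (362, 209): x_6 = 2·362 + 3·1·209 = 1351; y_6 = 2·209 + 1·362 = 780.
  From (x_6, y_6) = (1351, 780): x_7 = 2·1351 + 3·1·780 = 5042; y_7 = 2·780 + 1·1351 = 2911.
Step 3: Verify x_7² - 3·y_7² = 25421764 - 25421763 = 1 (should be 1). ✓

(x_1, y_1) = (2, 1); (x_7, y_7) = (5042, 2911).


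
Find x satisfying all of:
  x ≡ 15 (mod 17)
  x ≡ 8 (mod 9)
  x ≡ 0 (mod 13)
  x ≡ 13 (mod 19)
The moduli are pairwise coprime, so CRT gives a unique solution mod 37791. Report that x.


Product of moduli M = 17 · 9 · 13 · 19 = 37791.
Merge one congruence at a time:
  Start: x ≡ 15 (mod 17).
  Combine with x ≡ 8 (mod 9); new modulus lcm = 153.
    Write x = 15 + 17·t and substitute into x ≡ 8 (mod 9): 17·t ≡ 8 − 15 = -7 (mod 9).
    Reduce coefficients mod 9: 8·t ≡ 2 (mod 9).
    The inverse of 8 mod 9 is 8 (since 8·8 = 64 = 7·9 + 1), so t ≡ 8·2 = 16 ≡ 7 (mod 9).
    Then x = 15 + 17·7 = 134, valid modulo lcm(17, 9) = 153: x ≡ 134 (mod 153).
  Combine with x ≡ 0 (mod 13); new modulus lcm = 1989.
    Write x = 134 + 153·t and substitute into x ≡ 0 (mod 13): 153·t ≡ 0 − 134 = -134 (mod 13).
    Reduce coefficients mod 13: 10·t ≡ 9 (mod 13).
    The inverse of 10 mod 13 is 4 (since 10·4 = 40 = 3·13 + 1), so t ≡ 4·9 = 36 ≡ 10 (mod 13).
    Then x = 134 + 153·10 = 1664, valid modulo lcm(153, 13) = 1989: x ≡ 1664 (mod 1989).
  Combine with x ≡ 13 (mod 19); new modulus lcm = 37791.
    Write x = 1664 + 1989·t and substitute into x ≡ 13 (mod 19): 1989·t ≡ 13 − 1664 = -1651 (mod 19).
    Reduce coefficients mod 19: 13·t ≡ 2 (mod 19).
    The inverse of 13 mod 19 is 3 (since 13·3 = 39 = 2·19 + 1), so t ≡ 3·2 = 6 ≡ 6 (mod 19).
    Then x = 1664 + 1989·6 = 13598, valid modulo lcm(1989, 19) = 37791: x ≡ 13598 (mod 37791).
Verify against each original: 13598 mod 17 = 15, 13598 mod 9 = 8, 13598 mod 13 = 0, 13598 mod 19 = 13.

x ≡ 13598 (mod 37791).


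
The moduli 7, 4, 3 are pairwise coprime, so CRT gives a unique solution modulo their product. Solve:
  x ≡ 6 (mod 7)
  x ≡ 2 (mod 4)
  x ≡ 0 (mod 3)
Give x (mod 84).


Moduli 7, 4, 3 are pairwise coprime; by CRT there is a unique solution modulo M = 7 · 4 · 3 = 84.
Solve pairwise, accumulating the modulus:
  Start with x ≡ 6 (mod 7).
  Combine with x ≡ 2 (mod 4): since gcd(7, 4) = 1, we get a unique residue mod 28.
    Write x = 6 + 7·t and substitute into x ≡ 2 (mod 4): 7·t ≡ 2 − 6 = -4 (mod 4).
    Reduce coefficients mod 4: 3·t ≡ 0 (mod 4).
    The inverse of 3 mod 4 is 3 (since 3·3 = 9 = 2·4 + 1), so t ≡ 3·0 = 0 ≡ 0 (mod 4).
    Then x = 6 + 7·0 = 6, valid modulo lcm(7, 4) = 28: x ≡ 6 (mod 28).
  Combine with x ≡ 0 (mod 3): since gcd(28, 3) = 1, we get a unique residue mod 84.
    Write x = 6 + 28·t and substitute into x ≡ 0 (mod 3): 28·t ≡ 0 − 6 = -6 (mod 3).
    Reduce coefficients mod 3: 1·t ≡ 0 (mod 3).
    So t ≡ 0 (mod 3).
    Then x = 6 + 28·0 = 6, valid modulo lcm(28, 3) = 84: x ≡ 6 (mod 84).
Verify: 6 mod 7 = 6 ✓, 6 mod 4 = 2 ✓, 6 mod 3 = 0 ✓.

x ≡ 6 (mod 84).


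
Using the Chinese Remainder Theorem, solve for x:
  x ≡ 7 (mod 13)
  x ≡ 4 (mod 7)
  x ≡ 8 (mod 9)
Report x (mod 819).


Moduli 13, 7, 9 are pairwise coprime; by CRT there is a unique solution modulo M = 13 · 7 · 9 = 819.
Solve pairwise, accumulating the modulus:
  Start with x ≡ 7 (mod 13).
  Combine with x ≡ 4 (mod 7): since gcd(13, 7) = 1, we get a unique residue mod 91.
    Write x = 7 + 13·t and substitute into x ≡ 4 (mod 7): 13·t ≡ 4 − 7 = -3 (mod 7).
    Reduce coefficients mod 7: 6·t ≡ 4 (mod 7).
    The inverse of 6 mod 7 is 6 (since 6·6 = 36 = 5·7 + 1), so t ≡ 6·4 = 24 ≡ 3 (mod 7).
    Then x = 7 + 13·3 = 46, valid modulo lcm(13, 7) = 91: x ≡ 46 (mod 91).
  Combine with x ≡ 8 (mod 9): since gcd(91, 9) = 1, we get a unique residue mod 819.
    Write x = 46 + 91·t and substitute into x ≡ 8 (mod 9): 91·t ≡ 8 − 46 = -38 (mod 9).
    Reduce coefficients mod 9: 1·t ≡ 7 (mod 9).
    So t ≡ 7 (mod 9).
    Then x = 46 + 91·7 = 683, valid modulo lcm(91, 9) = 819: x ≡ 683 (mod 819).
Verify: 683 mod 13 = 7 ✓, 683 mod 7 = 4 ✓, 683 mod 9 = 8 ✓.

x ≡ 683 (mod 819).


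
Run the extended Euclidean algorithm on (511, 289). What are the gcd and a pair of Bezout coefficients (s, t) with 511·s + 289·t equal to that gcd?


Euclidean algorithm on (511, 289) — divide until remainder is 0:
  511 = 1 · 289 + 222
  289 = 1 · 222 + 67
  222 = 3 · 67 + 21
  67 = 3 · 21 + 4
  21 = 5 · 4 + 1
  4 = 4 · 1 + 0
gcd(511, 289) = 1.
Track Bezout coefficients alongside the remainders: start with r₀ = 511 = a·1 + b·0 (s = 1, t = 0) and r₁ = 289 = a·0 + b·1 (s = 0, t = 1); each new remainder r_{k+1} = r_{k-1} − q_k·r_k inherits s_{k+1} = s_{k-1} − q_k·s_k, t_{k+1} = t_{k-1} − q_k·t_k, so r_k = a·s_k + b·t_k at every step:
  q = 1: r = 222, s = 1 − 1·0 = 1, t = 0 − 1·1 = -1  (check: 511·1 + 289·(-1) = 222)
  q = 1: r = 67, s = 0 − 1·1 = -1, t = 1 − 1·(-1) = 2  (check: 511·(-1) + 289·2 = 67)
  q = 3: r = 21, s = 1 − 3·(-1) = 4, t = -1 − 3·2 = -7  (check: 511·4 + 289·(-7) = 21)
  q = 3: r = 4, s = -1 − 3·4 = -13, t = 2 − 3·(-7) = 23  (check: 511·(-13) + 289·23 = 4)
  q = 5: r = 1, s = 4 − 5·(-13) = 69, t = -7 − 5·23 = -122  (check: 511·69 + 289·(-122) = 1)
The row with r = 1 (the gcd) gives the Bezout coefficients s = 69, t = -122.
Result: 511 · (69) + 289 · (-122) = 1.

gcd(511, 289) = 1; s = 69, t = -122 (check: 511·69 + 289·(-122) = 1).


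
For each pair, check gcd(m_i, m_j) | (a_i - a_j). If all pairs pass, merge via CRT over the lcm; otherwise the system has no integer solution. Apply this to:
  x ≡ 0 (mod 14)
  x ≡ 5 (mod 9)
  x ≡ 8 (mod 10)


Moduli 14, 9, 10 are not pairwise coprime, so CRT works modulo lcm(m_i) when all pairwise compatibility conditions hold.
Pairwise compatibility: gcd(m_i, m_j) must divide a_i - a_j for every pair.
Merge one congruence at a time:
  Start: x ≡ 0 (mod 14).
  Combine with x ≡ 5 (mod 9): gcd(14, 9) = 1; 5 - 0 = 5, which IS divisible by 1, so compatible.
    Write x = 0 + 14·t and substitute into x ≡ 5 (mod 9): 14·t ≡ 5 − 0 = 5 (mod 9).
    Reduce coefficients mod 9: 5·t ≡ 5 (mod 9).
    The inverse of 5 mod 9 is 2 (since 5·2 = 10 = 1·9 + 1), so t ≡ 2·5 = 10 ≡ 1 (mod 9).
    Then x = 0 + 14·1 = 14, valid modulo lcm(14, 9) = 126: x ≡ 14 (mod 126).
  Combine with x ≡ 8 (mod 10): gcd(126, 10) = 2; 8 - 14 = -6, which IS divisible by 2, so compatible.
    Write x = 14 + 126·t and substitute into x ≡ 8 (mod 10): 126·t ≡ 8 − 14 = -6 (mod 10).
    Divide the congruence (and modulus) by g = 2: 63·t ≡ -3 (mod 5).
    Reduce coefficients mod 5: 3·t ≡ 2 (mod 5).
    The inverse of 3 mod 5 is 2 (since 3·2 = 6 = 1·5 + 1), so t ≡ 2·2 = 4 ≡ 4 (mod 5).
    Then x = 14 + 126·4 = 518, valid modulo lcm(126, 10) = 630: x ≡ 518 (mod 630).
Verify: 518 mod 14 = 0, 518 mod 9 = 5, 518 mod 10 = 8.

x ≡ 518 (mod 630).


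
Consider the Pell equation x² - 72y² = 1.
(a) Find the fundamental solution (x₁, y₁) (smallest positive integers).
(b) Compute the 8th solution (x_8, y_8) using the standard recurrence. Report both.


Step 1: Find the fundamental solution (x₁, y₁) of x² - 72y² = 1.
  Expand √72 as a continued fraction. a₀ = ⌊√72⌋ = 8; iterate m_{k+1} = d_k·a_k − m_k, d_{k+1} = (72 − m_{k+1}²)/d_k, a_{k+1} = ⌊(a₀ + m_{k+1})/d_{k+1}⌋ (starting m₀ = 0, d₀ = 1), with convergents p_k = a_k·p_{k-1} + p_{k-2}, q_k = a_k·q_{k-1} + q_{k-2} (p₋₁ = 1, q₋₁ = 0):
  k = 0: a₀ = 8; p₀/q₀ = 8/1; p₀² − 72·q₀² = 64 − 72 = -8.
  k = 1: m = 8, d = 8, a = ⌊(8 + 8)/8⌋ = 2; p/q = (2·8 + 1)/(2·1 + 0) = 17/2; p² − 72·q² = 289 − 288 = 1.
  The first convergent with p² − 72·q² = 1 gives the fundamental solution (x₁, y₁) = (17, 2).
Step 2: Apply the recurrence (x_{n+1}, y_{n+1}) = (x₁x_n + 72y₁y_n, x₁y_n + y₁x_n) repeatedly.
  From (x_1, y_1) = (17, 2): x_2 = 17·17 + 72·2·2 = 577; y_2 = 17·2 + 2·17 = 68.
  From (x_2, y_2) = (577, 68): x_3 = 17·577 + 72·2·68 = 19601; y_3 = 17·68 + 2·577 = 2310.
  From (x_3, y_3) = (19601, 2310): x_4 = 17·19601 + 72·2·2310 = 665857; y_4 = 17·2310 + 2·19601 = 78472.
  From (x_4, y_4) = (665857, 78472): x_5 = 17·665857 + 72·2·78472 = 22619537; y_5 = 17·78472 + 2·665857 = 2665738.
  From (x_5, y_5) = (22619537, 2665738): x_6 = 17·22619537 + 72·2·2665738 = 768398401; y_6 = 17·2665738 + 2·22619537 = 90556620.
  From (x_6, y_6) = (768398401, 90556620): x_7 = 17·768398401 + 72·2·90556620 = 26102926097; y_7 = 17·90556620 + 2·768398401 = 3076259342.
  From (x_7, y_7) = (26102926097, 3076259342): x_8 = 17·26102926097 + 72·2·3076259342 = 886731088897; y_8 = 17·3076259342 + 2·26102926097 = 104502261008.
Step 3: Verify x_8² - 72·y_8² = 786292024016459316676609 - 786292024016459316676608 = 1 (should be 1). ✓

(x_1, y_1) = (17, 2); (x_8, y_8) = (886731088897, 104502261008).


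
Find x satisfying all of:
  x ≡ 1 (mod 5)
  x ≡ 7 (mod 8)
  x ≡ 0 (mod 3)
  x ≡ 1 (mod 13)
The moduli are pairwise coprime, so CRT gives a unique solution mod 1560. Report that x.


Product of moduli M = 5 · 8 · 3 · 13 = 1560.
Merge one congruence at a time:
  Start: x ≡ 1 (mod 5).
  Combine with x ≡ 7 (mod 8); new modulus lcm = 40.
    Write x = 1 + 5·t and substitute into x ≡ 7 (mod 8): 5·t ≡ 7 − 1 = 6 (mod 8).
    The inverse of 5 mod 8 is 5 (since 5·5 = 25 = 3·8 + 1), so t ≡ 5·6 = 30 ≡ 6 (mod 8).
    Then x = 1 + 5·6 = 31, valid modulo lcm(5, 8) = 40: x ≡ 31 (mod 40).
  Combine with x ≡ 0 (mod 3); new modulus lcm = 120.
    Write x = 31 + 40·t and substitute into x ≡ 0 (mod 3): 40·t ≡ 0 − 31 = -31 (mod 3).
    Reduce coefficients mod 3: 1·t ≡ 2 (mod 3).
    So t ≡ 2 (mod 3).
    Then x = 31 + 40·2 = 111, valid modulo lcm(40, 3) = 120: x ≡ 111 (mod 120).
  Combine with x ≡ 1 (mod 13); new modulus lcm = 1560.
    Write x = 111 + 120·t and substitute into x ≡ 1 (mod 13): 120·t ≡ 1 − 111 = -110 (mod 13).
    Reduce coefficients mod 13: 3·t ≡ 7 (mod 13).
    The inverse of 3 mod 13 is 9 (since 3·9 = 27 = 2·13 + 1), so t ≡ 9·7 = 63 ≡ 11 (mod 13).
    Then x = 111 + 120·11 = 1431, valid modulo lcm(120, 13) = 1560: x ≡ 1431 (mod 1560).
Verify against each original: 1431 mod 5 = 1, 1431 mod 8 = 7, 1431 mod 3 = 0, 1431 mod 13 = 1.

x ≡ 1431 (mod 1560).
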